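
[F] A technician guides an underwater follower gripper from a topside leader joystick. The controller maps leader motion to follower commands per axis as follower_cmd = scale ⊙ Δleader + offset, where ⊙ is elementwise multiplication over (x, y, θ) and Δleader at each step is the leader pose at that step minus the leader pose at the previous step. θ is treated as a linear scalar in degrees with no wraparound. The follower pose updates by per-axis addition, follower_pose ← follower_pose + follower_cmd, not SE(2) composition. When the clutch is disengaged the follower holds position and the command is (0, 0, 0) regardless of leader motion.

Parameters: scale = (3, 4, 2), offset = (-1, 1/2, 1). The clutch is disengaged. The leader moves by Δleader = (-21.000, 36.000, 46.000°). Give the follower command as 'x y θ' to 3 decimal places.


clutch disengaged → follower holds; cmd = (0, 0, 0)

0.000 0.000 0.000


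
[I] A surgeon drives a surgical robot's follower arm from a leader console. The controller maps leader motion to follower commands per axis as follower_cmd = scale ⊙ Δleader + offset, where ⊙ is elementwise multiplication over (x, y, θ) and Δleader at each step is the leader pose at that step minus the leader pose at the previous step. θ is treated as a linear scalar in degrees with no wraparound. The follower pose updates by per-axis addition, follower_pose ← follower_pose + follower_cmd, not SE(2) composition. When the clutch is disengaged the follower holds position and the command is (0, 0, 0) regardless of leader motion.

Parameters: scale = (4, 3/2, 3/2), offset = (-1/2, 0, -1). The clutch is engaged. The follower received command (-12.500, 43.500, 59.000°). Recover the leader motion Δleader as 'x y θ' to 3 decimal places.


axis x: (-12.500 − -1/2) / (4) = -3.000
axis y: (43.500 − 0) / (3/2) = 29.000
axis θ: (59.000 − -1) / (3/2) = 40.000

-3.000 29.000 40.000


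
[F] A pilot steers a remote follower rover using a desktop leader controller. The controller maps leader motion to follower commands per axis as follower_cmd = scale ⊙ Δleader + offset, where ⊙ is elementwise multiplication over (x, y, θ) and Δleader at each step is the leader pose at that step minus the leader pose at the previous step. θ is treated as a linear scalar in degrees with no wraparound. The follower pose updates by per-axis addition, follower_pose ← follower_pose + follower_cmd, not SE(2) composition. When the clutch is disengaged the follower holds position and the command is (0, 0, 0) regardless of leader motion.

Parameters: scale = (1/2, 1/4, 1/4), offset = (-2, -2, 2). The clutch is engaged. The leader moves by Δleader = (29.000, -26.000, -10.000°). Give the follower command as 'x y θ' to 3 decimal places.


axis x: 1/2·29.000 + -2 = 12.500
axis y: 1/4·-26.000 + -2 = -8.500
axis θ: 1/4·-10.000 + 2 = -0.500

12.500 -8.500 -0.500


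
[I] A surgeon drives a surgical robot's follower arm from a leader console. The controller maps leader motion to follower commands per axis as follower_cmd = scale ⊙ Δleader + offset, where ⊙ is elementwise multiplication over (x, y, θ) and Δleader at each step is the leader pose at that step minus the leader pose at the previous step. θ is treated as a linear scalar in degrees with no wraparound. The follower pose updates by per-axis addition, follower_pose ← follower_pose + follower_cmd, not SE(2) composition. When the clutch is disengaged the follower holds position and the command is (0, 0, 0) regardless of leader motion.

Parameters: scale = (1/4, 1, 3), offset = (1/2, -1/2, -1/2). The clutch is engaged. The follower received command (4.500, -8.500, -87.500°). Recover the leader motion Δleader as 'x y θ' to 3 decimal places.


axis x: (4.500 − 1/2) / (1/4) = 16.000
axis y: (-8.500 − -1/2) / (1) = -8.000
axis θ: (-87.500 − -1/2) / (3) = -29.000

16.000 -8.000 -29.000


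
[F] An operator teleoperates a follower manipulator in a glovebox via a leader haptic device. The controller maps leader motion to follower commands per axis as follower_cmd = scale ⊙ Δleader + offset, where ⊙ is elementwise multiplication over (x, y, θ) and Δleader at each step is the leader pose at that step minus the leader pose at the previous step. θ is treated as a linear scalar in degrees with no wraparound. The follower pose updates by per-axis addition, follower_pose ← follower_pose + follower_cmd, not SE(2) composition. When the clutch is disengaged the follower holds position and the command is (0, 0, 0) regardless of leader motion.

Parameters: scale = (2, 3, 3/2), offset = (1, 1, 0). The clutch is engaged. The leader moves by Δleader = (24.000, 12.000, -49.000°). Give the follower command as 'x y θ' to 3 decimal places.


axis x: 2·24.000 + 1 = 49.000
axis y: 3·12.000 + 1 = 37.000
axis θ: 3/2·-49.000 + 0 = -73.500

49.000 37.000 -73.500


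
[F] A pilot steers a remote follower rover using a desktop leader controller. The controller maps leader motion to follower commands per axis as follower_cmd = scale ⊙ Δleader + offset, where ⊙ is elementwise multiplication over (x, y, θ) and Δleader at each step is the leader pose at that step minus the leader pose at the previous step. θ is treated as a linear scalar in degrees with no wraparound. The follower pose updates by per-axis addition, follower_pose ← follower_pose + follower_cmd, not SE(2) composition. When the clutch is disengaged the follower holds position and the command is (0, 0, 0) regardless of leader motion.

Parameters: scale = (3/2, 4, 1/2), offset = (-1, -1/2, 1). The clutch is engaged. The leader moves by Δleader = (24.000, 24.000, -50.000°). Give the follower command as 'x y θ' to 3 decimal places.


axis x: 3/2·24.000 + -1 = 35.000
axis y: 4·24.000 + -1/2 = 95.500
axis θ: 1/2·-50.000 + 1 = -24.000

35.000 95.500 -24.000


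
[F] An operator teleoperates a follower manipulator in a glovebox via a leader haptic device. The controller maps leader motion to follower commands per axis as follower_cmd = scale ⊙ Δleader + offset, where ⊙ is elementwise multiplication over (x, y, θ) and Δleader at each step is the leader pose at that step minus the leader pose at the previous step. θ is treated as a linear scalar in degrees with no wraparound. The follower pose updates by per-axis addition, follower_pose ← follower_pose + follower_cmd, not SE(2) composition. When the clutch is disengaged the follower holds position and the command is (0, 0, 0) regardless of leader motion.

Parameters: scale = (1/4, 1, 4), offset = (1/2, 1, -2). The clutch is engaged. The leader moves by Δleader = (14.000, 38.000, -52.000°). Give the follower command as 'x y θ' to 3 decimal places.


4.000 39.000 -210.000

axis x: 1/4·14.000 + 1/2 = 4.000
axis y: 1·38.000 + 1 = 39.000
axis θ: 4·-52.000 + -2 = -210.000


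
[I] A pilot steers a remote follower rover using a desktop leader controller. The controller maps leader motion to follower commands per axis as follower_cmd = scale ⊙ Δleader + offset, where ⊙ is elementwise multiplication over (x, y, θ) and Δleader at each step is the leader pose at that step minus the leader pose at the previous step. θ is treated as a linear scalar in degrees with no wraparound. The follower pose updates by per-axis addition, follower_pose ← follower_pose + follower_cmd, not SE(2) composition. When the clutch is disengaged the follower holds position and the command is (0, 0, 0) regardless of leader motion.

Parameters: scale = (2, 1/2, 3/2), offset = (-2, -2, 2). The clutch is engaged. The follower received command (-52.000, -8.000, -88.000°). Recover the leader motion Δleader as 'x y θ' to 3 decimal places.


-25.000 -12.000 -60.000

axis x: (-52.000 − -2) / (2) = -25.000
axis y: (-8.000 − -2) / (1/2) = -12.000
axis θ: (-88.000 − 2) / (3/2) = -60.000


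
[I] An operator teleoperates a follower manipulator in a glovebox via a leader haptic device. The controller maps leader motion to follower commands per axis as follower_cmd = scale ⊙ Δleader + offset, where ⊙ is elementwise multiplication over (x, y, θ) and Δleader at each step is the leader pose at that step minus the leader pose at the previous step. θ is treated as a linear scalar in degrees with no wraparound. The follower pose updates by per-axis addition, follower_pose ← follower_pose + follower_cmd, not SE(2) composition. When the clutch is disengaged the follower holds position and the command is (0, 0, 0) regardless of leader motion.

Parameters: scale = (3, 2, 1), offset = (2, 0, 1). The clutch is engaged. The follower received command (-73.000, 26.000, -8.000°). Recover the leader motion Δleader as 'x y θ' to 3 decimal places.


-25.000 13.000 -9.000

axis x: (-73.000 − 2) / (3) = -25.000
axis y: (26.000 − 0) / (2) = 13.000
axis θ: (-8.000 − 1) / (1) = -9.000


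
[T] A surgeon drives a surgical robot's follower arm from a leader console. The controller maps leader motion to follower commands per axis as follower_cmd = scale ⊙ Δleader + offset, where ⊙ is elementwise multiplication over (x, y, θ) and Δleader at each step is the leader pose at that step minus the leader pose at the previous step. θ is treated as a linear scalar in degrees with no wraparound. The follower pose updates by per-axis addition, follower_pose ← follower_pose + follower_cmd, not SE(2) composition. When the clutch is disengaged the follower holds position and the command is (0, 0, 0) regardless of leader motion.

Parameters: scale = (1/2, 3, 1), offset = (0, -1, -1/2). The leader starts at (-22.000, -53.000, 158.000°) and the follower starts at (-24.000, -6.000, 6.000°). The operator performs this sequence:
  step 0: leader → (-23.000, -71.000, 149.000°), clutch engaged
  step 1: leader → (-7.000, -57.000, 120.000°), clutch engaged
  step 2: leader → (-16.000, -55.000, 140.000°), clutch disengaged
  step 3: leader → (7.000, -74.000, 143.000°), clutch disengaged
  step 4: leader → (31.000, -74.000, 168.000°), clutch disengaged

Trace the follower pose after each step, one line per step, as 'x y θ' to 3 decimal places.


-24.500 -61.000 -3.500
-16.500 -20.000 -33.000
-16.500 -20.000 -33.000
-16.500 -20.000 -33.000
-16.500 -20.000 -33.000

step 0: Δleader=(-1.000, -18.000, -9.000°), engaged; cmd=(-0.500, -55.000, -9.500°) → follower=(-24.500, -61.000, -3.500°)
step 1: Δleader=(16.000, 14.000, -29.000°), engaged; cmd=(8.000, 41.000, -29.500°) → follower=(-16.500, -20.000, -33.000°)
step 2: Δleader=(-9.000, 2.000, 20.000°), disengaged; cmd=(0,0,0) → follower holds at (-16.500, -20.000, -33.000°)
step 3: Δleader=(23.000, -19.000, 3.000°), disengaged; cmd=(0,0,0) → follower holds at (-16.500, -20.000, -33.000°)
step 4: Δleader=(24.000, 0.000, 25.000°), disengaged; cmd=(0,0,0) → follower holds at (-16.500, -20.000, -33.000°)


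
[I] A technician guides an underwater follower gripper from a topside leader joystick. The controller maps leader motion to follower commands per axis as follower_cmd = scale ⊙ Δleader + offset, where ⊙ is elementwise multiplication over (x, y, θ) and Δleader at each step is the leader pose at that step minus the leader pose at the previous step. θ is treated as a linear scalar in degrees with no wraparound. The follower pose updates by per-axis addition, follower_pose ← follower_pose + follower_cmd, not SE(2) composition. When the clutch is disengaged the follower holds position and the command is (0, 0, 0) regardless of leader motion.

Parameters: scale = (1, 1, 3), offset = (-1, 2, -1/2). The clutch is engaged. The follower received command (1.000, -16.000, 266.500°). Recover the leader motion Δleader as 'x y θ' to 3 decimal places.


axis x: (1.000 − -1) / (1) = 2.000
axis y: (-16.000 − 2) / (1) = -18.000
axis θ: (266.500 − -1/2) / (3) = 89.000

2.000 -18.000 89.000


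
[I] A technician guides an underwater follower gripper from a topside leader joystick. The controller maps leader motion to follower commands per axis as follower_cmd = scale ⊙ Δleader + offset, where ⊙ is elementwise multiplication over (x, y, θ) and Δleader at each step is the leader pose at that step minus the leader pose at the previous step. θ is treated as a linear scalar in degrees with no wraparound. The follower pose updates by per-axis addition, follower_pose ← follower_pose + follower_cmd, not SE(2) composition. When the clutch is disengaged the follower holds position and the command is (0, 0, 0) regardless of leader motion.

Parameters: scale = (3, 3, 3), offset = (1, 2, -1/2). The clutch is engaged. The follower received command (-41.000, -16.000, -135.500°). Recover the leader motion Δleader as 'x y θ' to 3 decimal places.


-14.000 -6.000 -45.000

axis x: (-41.000 − 1) / (3) = -14.000
axis y: (-16.000 − 2) / (3) = -6.000
axis θ: (-135.500 − -1/2) / (3) = -45.000


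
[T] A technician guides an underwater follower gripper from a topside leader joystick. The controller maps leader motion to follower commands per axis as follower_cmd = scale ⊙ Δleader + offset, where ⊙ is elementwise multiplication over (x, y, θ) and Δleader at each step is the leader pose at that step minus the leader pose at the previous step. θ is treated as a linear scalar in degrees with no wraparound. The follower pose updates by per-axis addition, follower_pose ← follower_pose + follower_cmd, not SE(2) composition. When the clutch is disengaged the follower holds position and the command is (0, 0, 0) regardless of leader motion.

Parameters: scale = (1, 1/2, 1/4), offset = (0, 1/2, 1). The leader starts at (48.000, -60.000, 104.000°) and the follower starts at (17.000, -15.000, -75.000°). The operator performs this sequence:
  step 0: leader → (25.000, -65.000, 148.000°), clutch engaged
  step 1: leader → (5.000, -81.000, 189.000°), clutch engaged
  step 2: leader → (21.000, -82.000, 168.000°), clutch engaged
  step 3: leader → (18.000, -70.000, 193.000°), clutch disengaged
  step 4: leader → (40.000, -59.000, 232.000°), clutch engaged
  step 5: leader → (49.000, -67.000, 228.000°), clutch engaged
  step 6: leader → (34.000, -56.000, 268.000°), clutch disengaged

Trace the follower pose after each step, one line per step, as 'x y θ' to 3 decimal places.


-6.000 -17.000 -63.000
-26.000 -24.500 -51.750
-10.000 -24.500 -56.000
-10.000 -24.500 -56.000
12.000 -18.500 -45.250
21.000 -22.000 -45.250
21.000 -22.000 -45.250

step 0: Δleader=(-23.000, -5.000, 44.000°), engaged; cmd=(-23.000, -2.000, 12.000°) → follower=(-6.000, -17.000, -63.000°)
step 1: Δleader=(-20.000, -16.000, 41.000°), engaged; cmd=(-20.000, -7.500, 11.250°) → follower=(-26.000, -24.500, -51.750°)
step 2: Δleader=(16.000, -1.000, -21.000°), engaged; cmd=(16.000, 0.000, -4.250°) → follower=(-10.000, -24.500, -56.000°)
step 3: Δleader=(-3.000, 12.000, 25.000°), disengaged; cmd=(0,0,0) → follower holds at (-10.000, -24.500, -56.000°)
step 4: Δleader=(22.000, 11.000, 39.000°), engaged; cmd=(22.000, 6.000, 10.750°) → follower=(12.000, -18.500, -45.250°)
step 5: Δleader=(9.000, -8.000, -4.000°), engaged; cmd=(9.000, -3.500, 0.000°) → follower=(21.000, -22.000, -45.250°)
step 6: Δleader=(-15.000, 11.000, 40.000°), disengaged; cmd=(0,0,0) → follower holds at (21.000, -22.000, -45.250°)


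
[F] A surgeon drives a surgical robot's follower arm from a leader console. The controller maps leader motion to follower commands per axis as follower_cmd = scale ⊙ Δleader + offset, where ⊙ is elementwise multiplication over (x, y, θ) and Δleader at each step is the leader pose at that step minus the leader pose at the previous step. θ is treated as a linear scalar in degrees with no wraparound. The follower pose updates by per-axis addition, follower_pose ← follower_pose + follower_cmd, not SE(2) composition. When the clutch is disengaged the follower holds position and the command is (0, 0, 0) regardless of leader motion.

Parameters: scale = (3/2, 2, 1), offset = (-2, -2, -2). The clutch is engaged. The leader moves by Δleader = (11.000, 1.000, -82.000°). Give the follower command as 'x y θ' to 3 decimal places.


axis x: 3/2·11.000 + -2 = 14.500
axis y: 2·1.000 + -2 = 0.000
axis θ: 1·-82.000 + -2 = -84.000

14.500 0.000 -84.000


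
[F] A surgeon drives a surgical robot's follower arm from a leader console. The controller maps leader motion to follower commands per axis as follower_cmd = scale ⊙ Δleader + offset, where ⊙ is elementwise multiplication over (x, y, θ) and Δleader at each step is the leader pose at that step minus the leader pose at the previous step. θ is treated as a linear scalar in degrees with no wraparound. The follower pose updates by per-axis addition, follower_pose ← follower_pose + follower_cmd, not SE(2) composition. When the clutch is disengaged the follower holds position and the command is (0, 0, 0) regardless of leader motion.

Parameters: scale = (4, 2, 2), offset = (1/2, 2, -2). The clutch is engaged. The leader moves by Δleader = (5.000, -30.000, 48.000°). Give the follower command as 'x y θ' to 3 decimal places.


axis x: 4·5.000 + 1/2 = 20.500
axis y: 2·-30.000 + 2 = -58.000
axis θ: 2·48.000 + -2 = 94.000

20.500 -58.000 94.000


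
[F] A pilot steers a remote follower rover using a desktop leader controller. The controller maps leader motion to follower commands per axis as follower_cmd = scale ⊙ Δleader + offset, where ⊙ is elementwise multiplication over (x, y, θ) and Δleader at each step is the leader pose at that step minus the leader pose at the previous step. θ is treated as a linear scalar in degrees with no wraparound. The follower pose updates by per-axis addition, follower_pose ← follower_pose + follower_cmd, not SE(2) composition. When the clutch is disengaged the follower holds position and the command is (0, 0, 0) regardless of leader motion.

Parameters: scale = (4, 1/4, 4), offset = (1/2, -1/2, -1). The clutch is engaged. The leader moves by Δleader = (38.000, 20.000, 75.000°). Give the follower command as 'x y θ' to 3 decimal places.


152.500 4.500 299.000

axis x: 4·38.000 + 1/2 = 152.500
axis y: 1/4·20.000 + -1/2 = 4.500
axis θ: 4·75.000 + -1 = 299.000


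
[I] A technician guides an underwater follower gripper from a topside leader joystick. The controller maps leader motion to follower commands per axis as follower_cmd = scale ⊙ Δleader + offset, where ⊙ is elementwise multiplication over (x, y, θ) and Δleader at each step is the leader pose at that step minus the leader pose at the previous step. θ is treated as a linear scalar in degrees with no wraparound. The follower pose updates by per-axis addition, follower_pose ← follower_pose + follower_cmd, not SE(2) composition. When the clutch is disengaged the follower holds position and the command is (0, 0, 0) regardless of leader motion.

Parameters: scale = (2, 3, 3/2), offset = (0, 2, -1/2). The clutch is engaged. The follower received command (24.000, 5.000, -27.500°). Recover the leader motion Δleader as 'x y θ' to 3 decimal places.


axis x: (24.000 − 0) / (2) = 12.000
axis y: (5.000 − 2) / (3) = 1.000
axis θ: (-27.500 − -1/2) / (3/2) = -18.000

12.000 1.000 -18.000


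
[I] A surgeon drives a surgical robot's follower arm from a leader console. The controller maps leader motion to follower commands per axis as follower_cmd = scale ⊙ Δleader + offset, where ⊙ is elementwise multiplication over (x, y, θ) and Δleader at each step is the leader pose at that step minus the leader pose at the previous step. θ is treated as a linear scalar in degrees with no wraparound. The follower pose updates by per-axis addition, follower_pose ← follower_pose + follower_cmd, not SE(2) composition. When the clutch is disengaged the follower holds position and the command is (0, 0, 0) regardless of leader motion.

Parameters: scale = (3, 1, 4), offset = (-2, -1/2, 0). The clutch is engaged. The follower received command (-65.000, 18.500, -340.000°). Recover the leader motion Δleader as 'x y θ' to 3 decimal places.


-21.000 19.000 -85.000

axis x: (-65.000 − -2) / (3) = -21.000
axis y: (18.500 − -1/2) / (1) = 19.000
axis θ: (-340.000 − 0) / (4) = -85.000


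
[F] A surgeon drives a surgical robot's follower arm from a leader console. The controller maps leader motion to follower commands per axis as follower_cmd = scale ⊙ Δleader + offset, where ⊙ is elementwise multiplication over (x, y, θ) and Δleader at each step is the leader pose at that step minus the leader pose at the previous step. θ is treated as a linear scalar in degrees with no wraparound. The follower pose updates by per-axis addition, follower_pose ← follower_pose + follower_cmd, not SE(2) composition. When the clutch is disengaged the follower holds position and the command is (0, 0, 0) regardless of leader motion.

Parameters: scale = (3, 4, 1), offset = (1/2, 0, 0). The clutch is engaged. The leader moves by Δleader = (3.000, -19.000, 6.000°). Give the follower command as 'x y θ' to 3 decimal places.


9.500 -76.000 6.000

axis x: 3·3.000 + 1/2 = 9.500
axis y: 4·-19.000 + 0 = -76.000
axis θ: 1·6.000 + 0 = 6.000


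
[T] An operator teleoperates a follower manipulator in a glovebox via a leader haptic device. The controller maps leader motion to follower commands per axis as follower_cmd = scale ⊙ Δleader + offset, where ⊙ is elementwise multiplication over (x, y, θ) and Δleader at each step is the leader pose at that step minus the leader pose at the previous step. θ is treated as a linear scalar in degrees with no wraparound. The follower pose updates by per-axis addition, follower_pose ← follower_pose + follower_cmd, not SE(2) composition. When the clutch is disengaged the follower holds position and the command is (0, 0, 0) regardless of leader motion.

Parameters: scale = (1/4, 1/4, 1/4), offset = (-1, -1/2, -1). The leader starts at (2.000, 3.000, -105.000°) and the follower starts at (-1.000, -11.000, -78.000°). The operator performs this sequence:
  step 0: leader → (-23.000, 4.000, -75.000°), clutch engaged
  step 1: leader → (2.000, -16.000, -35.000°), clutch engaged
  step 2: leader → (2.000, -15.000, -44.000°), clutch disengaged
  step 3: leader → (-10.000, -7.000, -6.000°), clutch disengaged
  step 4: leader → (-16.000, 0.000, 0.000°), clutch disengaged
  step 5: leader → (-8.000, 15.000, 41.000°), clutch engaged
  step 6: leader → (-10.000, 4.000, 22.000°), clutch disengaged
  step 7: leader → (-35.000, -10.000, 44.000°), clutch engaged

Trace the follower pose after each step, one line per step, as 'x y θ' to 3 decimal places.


step 0: Δleader=(-25.000, 1.000, 30.000°), engaged; cmd=(-7.250, -0.250, 6.500°) → follower=(-8.250, -11.250, -71.500°)
step 1: Δleader=(25.000, -20.000, 40.000°), engaged; cmd=(5.250, -5.500, 9.000°) → follower=(-3.000, -16.750, -62.500°)
step 2: Δleader=(0.000, 1.000, -9.000°), disengaged; cmd=(0,0,0) → follower holds at (-3.000, -16.750, -62.500°)
step 3: Δleader=(-12.000, 8.000, 38.000°), disengaged; cmd=(0,0,0) → follower holds at (-3.000, -16.750, -62.500°)
step 4: Δleader=(-6.000, 7.000, 6.000°), disengaged; cmd=(0,0,0) → follower holds at (-3.000, -16.750, -62.500°)
step 5: Δleader=(8.000, 15.000, 41.000°), engaged; cmd=(1.000, 3.250, 9.250°) → follower=(-2.000, -13.500, -53.250°)
step 6: Δleader=(-2.000, -11.000, -19.000°), disengaged; cmd=(0,0,0) → follower holds at (-2.000, -13.500, -53.250°)
step 7: Δleader=(-25.000, -14.000, 22.000°), engaged; cmd=(-7.250, -4.000, 4.500°) → follower=(-9.250, -17.500, -48.750°)

-8.250 -11.250 -71.500
-3.000 -16.750 -62.500
-3.000 -16.750 -62.500
-3.000 -16.750 -62.500
-3.000 -16.750 -62.500
-2.000 -13.500 -53.250
-2.000 -13.500 -53.250
-9.250 -17.500 -48.750


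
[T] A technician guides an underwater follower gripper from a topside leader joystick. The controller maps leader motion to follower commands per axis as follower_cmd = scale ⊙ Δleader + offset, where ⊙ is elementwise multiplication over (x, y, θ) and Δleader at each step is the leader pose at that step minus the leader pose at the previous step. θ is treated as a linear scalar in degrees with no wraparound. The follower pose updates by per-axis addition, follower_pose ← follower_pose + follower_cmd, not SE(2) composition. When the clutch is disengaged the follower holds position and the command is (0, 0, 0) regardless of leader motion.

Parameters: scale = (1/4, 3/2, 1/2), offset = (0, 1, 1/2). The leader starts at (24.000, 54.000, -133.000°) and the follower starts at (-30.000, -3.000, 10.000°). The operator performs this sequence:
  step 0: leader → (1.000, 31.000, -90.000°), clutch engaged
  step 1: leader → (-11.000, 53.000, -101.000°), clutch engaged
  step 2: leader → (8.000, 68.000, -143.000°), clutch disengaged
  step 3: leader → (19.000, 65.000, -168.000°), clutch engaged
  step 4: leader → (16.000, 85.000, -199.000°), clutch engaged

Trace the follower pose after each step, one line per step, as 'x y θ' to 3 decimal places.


-35.750 -36.500 32.000
-38.750 -2.500 27.000
-38.750 -2.500 27.000
-36.000 -6.000 15.000
-36.750 25.000 0.000

step 0: Δleader=(-23.000, -23.000, 43.000°), engaged; cmd=(-5.750, -33.500, 22.000°) → follower=(-35.750, -36.500, 32.000°)
step 1: Δleader=(-12.000, 22.000, -11.000°), engaged; cmd=(-3.000, 34.000, -5.000°) → follower=(-38.750, -2.500, 27.000°)
step 2: Δleader=(19.000, 15.000, -42.000°), disengaged; cmd=(0,0,0) → follower holds at (-38.750, -2.500, 27.000°)
step 3: Δleader=(11.000, -3.000, -25.000°), engaged; cmd=(2.750, -3.500, -12.000°) → follower=(-36.000, -6.000, 15.000°)
step 4: Δleader=(-3.000, 20.000, -31.000°), engaged; cmd=(-0.750, 31.000, -15.000°) → follower=(-36.750, 25.000, 0.000°)


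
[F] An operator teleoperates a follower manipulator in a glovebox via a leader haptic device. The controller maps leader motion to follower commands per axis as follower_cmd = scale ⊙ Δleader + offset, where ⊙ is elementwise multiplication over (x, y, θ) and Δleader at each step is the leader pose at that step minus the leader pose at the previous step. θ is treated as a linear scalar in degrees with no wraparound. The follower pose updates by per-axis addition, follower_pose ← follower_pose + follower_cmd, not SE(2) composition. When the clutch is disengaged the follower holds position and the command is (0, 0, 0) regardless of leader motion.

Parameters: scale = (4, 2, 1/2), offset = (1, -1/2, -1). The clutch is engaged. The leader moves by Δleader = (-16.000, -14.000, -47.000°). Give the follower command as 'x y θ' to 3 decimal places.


axis x: 4·-16.000 + 1 = -63.000
axis y: 2·-14.000 + -1/2 = -28.500
axis θ: 1/2·-47.000 + -1 = -24.500

-63.000 -28.500 -24.500


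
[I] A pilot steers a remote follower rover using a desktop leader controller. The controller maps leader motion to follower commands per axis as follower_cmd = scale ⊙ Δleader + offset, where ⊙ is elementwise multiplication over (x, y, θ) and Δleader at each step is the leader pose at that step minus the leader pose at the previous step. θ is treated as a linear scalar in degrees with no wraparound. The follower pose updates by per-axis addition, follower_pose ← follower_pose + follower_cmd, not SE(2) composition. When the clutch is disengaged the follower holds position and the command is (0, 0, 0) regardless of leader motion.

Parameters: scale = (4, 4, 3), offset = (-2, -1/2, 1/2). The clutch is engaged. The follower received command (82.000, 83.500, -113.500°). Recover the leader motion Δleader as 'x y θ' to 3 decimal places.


axis x: (82.000 − -2) / (4) = 21.000
axis y: (83.500 − -1/2) / (4) = 21.000
axis θ: (-113.500 − 1/2) / (3) = -38.000

21.000 21.000 -38.000


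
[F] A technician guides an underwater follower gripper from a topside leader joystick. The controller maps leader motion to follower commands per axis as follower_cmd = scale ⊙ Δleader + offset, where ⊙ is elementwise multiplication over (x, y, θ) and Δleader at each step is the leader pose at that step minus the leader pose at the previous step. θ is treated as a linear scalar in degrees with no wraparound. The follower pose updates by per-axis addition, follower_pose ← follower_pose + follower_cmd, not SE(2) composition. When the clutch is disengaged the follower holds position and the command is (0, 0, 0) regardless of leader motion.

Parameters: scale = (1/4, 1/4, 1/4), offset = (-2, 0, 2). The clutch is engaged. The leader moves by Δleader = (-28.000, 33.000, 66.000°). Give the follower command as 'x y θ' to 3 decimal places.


-9.000 8.250 18.500

axis x: 1/4·-28.000 + -2 = -9.000
axis y: 1/4·33.000 + 0 = 8.250
axis θ: 1/4·66.000 + 2 = 18.500


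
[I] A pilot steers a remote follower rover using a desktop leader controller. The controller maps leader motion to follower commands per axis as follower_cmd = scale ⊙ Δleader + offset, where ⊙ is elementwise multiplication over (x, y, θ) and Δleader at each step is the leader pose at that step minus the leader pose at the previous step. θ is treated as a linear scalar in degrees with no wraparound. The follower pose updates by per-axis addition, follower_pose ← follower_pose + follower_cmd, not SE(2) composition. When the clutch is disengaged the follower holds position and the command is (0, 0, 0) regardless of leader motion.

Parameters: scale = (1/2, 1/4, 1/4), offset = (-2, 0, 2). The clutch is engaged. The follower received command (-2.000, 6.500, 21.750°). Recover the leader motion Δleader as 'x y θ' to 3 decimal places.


axis x: (-2.000 − -2) / (1/2) = 0.000
axis y: (6.500 − 0) / (1/4) = 26.000
axis θ: (21.750 − 2) / (1/4) = 79.000

0.000 26.000 79.000


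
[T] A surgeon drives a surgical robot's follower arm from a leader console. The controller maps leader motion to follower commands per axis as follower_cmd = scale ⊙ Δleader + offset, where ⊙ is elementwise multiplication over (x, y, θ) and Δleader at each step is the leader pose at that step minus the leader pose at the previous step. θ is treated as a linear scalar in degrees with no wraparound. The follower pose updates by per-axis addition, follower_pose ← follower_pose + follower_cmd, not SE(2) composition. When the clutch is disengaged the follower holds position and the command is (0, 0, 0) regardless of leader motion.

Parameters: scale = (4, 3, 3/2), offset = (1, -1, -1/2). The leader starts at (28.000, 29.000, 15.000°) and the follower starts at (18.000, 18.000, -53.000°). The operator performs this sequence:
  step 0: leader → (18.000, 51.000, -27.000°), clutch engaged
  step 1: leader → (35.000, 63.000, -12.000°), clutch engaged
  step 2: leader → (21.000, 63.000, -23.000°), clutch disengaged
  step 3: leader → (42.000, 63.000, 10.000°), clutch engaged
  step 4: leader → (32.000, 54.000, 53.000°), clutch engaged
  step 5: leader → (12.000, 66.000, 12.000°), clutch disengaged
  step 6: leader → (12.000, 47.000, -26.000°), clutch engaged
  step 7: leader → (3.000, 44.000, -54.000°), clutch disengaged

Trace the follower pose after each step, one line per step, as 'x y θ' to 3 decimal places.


-21.000 83.000 -116.500
48.000 118.000 -94.500
48.000 118.000 -94.500
133.000 117.000 -45.500
94.000 89.000 18.500
94.000 89.000 18.500
95.000 31.000 -39.000
95.000 31.000 -39.000

step 0: Δleader=(-10.000, 22.000, -42.000°), engaged; cmd=(-39.000, 65.000, -63.500°) → follower=(-21.000, 83.000, -116.500°)
step 1: Δleader=(17.000, 12.000, 15.000°), engaged; cmd=(69.000, 35.000, 22.000°) → follower=(48.000, 118.000, -94.500°)
step 2: Δleader=(-14.000, 0.000, -11.000°), disengaged; cmd=(0,0,0) → follower holds at (48.000, 118.000, -94.500°)
step 3: Δleader=(21.000, 0.000, 33.000°), engaged; cmd=(85.000, -1.000, 49.000°) → follower=(133.000, 117.000, -45.500°)
step 4: Δleader=(-10.000, -9.000, 43.000°), engaged; cmd=(-39.000, -28.000, 64.000°) → follower=(94.000, 89.000, 18.500°)
step 5: Δleader=(-20.000, 12.000, -41.000°), disengaged; cmd=(0,0,0) → follower holds at (94.000, 89.000, 18.500°)
step 6: Δleader=(0.000, -19.000, -38.000°), engaged; cmd=(1.000, -58.000, -57.500°) → follower=(95.000, 31.000, -39.000°)
step 7: Δleader=(-9.000, -3.000, -28.000°), disengaged; cmd=(0,0,0) → follower holds at (95.000, 31.000, -39.000°)


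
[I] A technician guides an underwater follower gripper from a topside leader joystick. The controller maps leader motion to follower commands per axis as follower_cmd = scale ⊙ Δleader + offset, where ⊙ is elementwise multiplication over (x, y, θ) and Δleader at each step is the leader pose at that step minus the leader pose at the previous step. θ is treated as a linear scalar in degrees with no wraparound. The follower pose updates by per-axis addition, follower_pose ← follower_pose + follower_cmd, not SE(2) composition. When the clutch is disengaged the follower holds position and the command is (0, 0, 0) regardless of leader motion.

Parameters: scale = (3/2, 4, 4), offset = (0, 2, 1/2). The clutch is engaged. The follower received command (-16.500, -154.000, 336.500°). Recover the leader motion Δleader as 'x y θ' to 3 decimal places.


axis x: (-16.500 − 0) / (3/2) = -11.000
axis y: (-154.000 − 2) / (4) = -39.000
axis θ: (336.500 − 1/2) / (4) = 84.000

-11.000 -39.000 84.000


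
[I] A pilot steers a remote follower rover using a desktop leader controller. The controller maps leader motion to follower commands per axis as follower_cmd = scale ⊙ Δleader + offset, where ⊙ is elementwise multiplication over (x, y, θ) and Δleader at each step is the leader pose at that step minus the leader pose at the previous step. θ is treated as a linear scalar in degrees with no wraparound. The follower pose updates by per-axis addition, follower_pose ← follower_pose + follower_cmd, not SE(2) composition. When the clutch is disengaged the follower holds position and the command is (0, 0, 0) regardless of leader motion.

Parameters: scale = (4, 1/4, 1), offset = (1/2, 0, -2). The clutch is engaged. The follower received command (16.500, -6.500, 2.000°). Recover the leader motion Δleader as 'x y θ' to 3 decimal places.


4.000 -26.000 4.000

axis x: (16.500 − 1/2) / (4) = 4.000
axis y: (-6.500 − 0) / (1/4) = -26.000
axis θ: (2.000 − -2) / (1) = 4.000


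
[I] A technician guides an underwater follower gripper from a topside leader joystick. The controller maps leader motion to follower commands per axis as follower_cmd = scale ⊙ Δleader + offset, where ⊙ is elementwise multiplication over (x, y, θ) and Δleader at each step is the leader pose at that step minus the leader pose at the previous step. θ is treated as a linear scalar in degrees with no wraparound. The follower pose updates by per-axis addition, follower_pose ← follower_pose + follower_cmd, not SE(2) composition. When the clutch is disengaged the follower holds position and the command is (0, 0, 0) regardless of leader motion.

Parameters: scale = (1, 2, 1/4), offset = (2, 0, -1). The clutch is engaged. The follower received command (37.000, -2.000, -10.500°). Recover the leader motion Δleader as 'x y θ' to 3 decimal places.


35.000 -1.000 -38.000

axis x: (37.000 − 2) / (1) = 35.000
axis y: (-2.000 − 0) / (2) = -1.000
axis θ: (-10.500 − -1) / (1/4) = -38.000


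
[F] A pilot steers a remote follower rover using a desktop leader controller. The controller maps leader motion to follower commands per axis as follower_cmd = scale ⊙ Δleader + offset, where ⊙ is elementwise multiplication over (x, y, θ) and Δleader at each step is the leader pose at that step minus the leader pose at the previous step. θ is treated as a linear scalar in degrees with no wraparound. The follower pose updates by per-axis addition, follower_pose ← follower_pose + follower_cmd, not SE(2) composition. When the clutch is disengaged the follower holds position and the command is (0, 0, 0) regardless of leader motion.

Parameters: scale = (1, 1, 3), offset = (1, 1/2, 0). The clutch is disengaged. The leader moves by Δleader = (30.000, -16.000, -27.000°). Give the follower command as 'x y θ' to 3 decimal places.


0.000 0.000 0.000

clutch disengaged → follower holds; cmd = (0, 0, 0)


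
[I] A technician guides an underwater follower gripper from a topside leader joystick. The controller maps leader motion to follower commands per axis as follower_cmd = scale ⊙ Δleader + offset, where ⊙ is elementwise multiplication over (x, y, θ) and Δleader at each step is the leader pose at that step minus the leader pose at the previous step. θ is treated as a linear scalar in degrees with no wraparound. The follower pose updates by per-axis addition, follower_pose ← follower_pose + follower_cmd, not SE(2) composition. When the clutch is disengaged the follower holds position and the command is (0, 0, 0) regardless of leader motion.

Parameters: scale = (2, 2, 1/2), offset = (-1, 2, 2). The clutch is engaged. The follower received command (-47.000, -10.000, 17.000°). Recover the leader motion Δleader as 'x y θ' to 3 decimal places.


axis x: (-47.000 − -1) / (2) = -23.000
axis y: (-10.000 − 2) / (2) = -6.000
axis θ: (17.000 − 2) / (1/2) = 30.000

-23.000 -6.000 30.000


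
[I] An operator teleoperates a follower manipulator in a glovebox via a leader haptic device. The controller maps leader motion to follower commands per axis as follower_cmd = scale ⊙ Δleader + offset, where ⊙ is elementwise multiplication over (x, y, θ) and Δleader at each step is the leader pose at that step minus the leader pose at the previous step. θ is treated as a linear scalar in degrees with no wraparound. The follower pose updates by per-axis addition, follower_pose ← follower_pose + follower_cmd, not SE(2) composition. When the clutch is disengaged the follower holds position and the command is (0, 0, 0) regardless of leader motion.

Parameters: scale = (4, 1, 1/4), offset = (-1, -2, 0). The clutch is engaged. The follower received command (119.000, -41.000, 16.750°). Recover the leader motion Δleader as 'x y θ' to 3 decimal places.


30.000 -39.000 67.000

axis x: (119.000 − -1) / (4) = 30.000
axis y: (-41.000 − -2) / (1) = -39.000
axis θ: (16.750 − 0) / (1/4) = 67.000


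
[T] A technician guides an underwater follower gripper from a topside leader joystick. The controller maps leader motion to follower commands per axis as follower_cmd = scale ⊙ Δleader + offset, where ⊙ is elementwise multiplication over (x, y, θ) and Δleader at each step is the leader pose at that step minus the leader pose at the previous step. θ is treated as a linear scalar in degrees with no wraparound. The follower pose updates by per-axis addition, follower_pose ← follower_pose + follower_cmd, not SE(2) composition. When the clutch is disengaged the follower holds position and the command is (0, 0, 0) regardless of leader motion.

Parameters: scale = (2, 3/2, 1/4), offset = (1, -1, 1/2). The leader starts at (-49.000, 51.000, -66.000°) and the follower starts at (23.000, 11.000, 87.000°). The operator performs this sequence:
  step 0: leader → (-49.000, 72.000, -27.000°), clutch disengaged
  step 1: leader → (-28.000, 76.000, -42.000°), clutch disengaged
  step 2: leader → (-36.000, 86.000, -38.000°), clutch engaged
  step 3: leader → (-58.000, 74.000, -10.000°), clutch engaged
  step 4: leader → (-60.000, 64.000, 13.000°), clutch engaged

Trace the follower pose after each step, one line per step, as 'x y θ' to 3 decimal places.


step 0: Δleader=(0.000, 21.000, 39.000°), disengaged; cmd=(0,0,0) → follower holds at (23.000, 11.000, 87.000°)
step 1: Δleader=(21.000, 4.000, -15.000°), disengaged; cmd=(0,0,0) → follower holds at (23.000, 11.000, 87.000°)
step 2: Δleader=(-8.000, 10.000, 4.000°), engaged; cmd=(-15.000, 14.000, 1.500°) → follower=(8.000, 25.000, 88.500°)
step 3: Δleader=(-22.000, -12.000, 28.000°), engaged; cmd=(-43.000, -19.000, 7.500°) → follower=(-35.000, 6.000, 96.000°)
step 4: Δleader=(-2.000, -10.000, 23.000°), engaged; cmd=(-3.000, -16.000, 6.250°) → follower=(-38.000, -10.000, 102.250°)

23.000 11.000 87.000
23.000 11.000 87.000
8.000 25.000 88.500
-35.000 6.000 96.000
-38.000 -10.000 102.250
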